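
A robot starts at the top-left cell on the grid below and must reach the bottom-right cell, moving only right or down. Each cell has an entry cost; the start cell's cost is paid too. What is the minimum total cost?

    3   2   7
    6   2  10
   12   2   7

16

One optimal route is r0c0→r0c1→r1c1→r2c1→r2c2.
Its cost is 3 + 2 + 2 + 2 + 7 = 16.
(Top row then right column would cost 29.)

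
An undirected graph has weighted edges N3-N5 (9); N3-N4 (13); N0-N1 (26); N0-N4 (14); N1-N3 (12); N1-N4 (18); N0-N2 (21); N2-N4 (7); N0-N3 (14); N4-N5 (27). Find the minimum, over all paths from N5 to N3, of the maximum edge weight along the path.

9

Some routes from N5 to N3:
N5 - N3: max(9) = 9
N5 - N4 - N3: max(27, 13) = 27
N5 - N4 - N0 - N3: max(27, 14, 14) = 27
N5 - N4 - N0 - N1 - N3: max(27, 14, 26, 12) = 27
The minimum achievable maximum is 9.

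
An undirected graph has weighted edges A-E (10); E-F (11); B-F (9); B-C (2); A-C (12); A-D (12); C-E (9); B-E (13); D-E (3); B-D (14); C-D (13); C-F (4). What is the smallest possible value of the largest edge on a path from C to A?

Checking several routes:
C - F - E - A: max(4, 11, 10) = 11
C - B - F - E - A: max(2, 9, 11, 10) = 11
C - E - A: max(9, 10) = 10
Best route has worst link 10.

10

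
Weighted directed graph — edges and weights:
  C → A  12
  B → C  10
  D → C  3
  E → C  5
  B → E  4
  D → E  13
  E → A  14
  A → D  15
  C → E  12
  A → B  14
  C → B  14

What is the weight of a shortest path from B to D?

33

Candidate routes:
B→C→E→A→D: 10 + 12 + 14 + 15 = 51
B→E→C→A→D: 4 + 5 + 12 + 15 = 36
B→C→A→D: 10 + 12 + 15 = 37
B→E→A→D: 4 + 14 + 15 = 33
The minimum is 33.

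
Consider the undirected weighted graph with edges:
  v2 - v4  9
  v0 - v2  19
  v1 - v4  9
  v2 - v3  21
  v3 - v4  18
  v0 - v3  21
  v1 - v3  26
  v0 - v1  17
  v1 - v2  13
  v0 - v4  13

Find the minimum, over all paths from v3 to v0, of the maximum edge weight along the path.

18

Some routes from v3 to v0:
v3 -> v4 -> v0: max(18, 13) = 18
v3 -> v4 -> v1 -> v0: max(18, 9, 17) = 18
v3 -> v4 -> v2 -> v1 -> v0: max(18, 9, 13, 17) = 18
Smallest bottleneck: 18.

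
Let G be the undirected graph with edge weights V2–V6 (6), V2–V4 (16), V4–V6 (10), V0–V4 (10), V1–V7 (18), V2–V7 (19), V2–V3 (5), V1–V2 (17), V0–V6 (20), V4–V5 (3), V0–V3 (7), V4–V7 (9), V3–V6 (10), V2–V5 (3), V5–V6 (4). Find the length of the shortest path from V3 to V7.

20

Comparing a few candidate routes:
V3 - V2 - V7: 5 + 19 = 24
V3 - V2 - V5 - V4 - V7: 5 + 3 + 3 + 9 = 20
V3 - V0 - V4 - V7: 7 + 10 + 9 = 26
V3 - V6 - V5 - V4 - V7: 10 + 4 + 3 + 9 = 26
The minimum is 20.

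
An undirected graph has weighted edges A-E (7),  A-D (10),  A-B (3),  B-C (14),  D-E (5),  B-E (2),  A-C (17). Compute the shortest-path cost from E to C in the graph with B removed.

Routes from E to C avoiding B:
E -> A -> C: 7 + 17 = 24
E -> D -> A -> C: 5 + 10 + 17 = 32
Best route has total 24.

24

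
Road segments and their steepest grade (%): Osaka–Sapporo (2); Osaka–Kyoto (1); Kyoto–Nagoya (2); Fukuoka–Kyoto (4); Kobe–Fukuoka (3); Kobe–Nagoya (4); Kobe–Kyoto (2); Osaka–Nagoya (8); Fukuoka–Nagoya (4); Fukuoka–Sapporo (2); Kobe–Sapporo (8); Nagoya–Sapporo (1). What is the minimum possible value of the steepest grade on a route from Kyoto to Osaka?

1

Checking several routes:
Kyoto-Kobe-Fukuoka-Nagoya-Sapporo-Osaka: max(2, 3, 4, 1, 2) = 4
Kyoto-Osaka: max(1) = 1
Kyoto-Kobe-Fukuoka-Sapporo-Osaka: max(2, 3, 2, 2) = 3
Kyoto-Nagoya-Sapporo-Osaka: max(2, 1, 2) = 2
Best route has worst link 1%.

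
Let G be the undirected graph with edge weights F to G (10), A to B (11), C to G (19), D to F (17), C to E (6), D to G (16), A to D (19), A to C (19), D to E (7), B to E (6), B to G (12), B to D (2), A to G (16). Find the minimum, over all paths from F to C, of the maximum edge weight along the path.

12

Some routes from F to C:
F -> G -> B -> E -> C: max(10, 12, 6, 6) = 12
F -> G -> A -> B -> D -> E -> C: max(10, 16, 11, 2, 7, 6) = 16
F -> G -> A -> B -> E -> C: max(10, 16, 11, 6, 6) = 16
F -> G -> B -> D -> E -> C: max(10, 12, 2, 7, 6) = 12
The minimum achievable maximum is 12.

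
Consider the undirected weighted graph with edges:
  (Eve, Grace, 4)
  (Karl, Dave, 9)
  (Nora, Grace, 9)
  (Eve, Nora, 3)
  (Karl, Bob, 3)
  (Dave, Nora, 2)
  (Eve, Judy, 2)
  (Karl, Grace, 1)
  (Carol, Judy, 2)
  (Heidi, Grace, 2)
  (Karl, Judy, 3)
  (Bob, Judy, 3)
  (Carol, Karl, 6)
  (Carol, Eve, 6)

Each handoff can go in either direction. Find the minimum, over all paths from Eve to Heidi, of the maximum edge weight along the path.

Checking several routes:
Eve-Grace-Heidi: max(4, 2) = 4
Eve-Judy-Bob-Karl-Grace-Heidi: max(2, 3, 3, 1, 2) = 3
Eve-Judy-Karl-Grace-Heidi: max(2, 3, 1, 2) = 3
Eve-Carol-Karl-Grace-Heidi: max(6, 6, 1, 2) = 6
The minimum achievable maximum is 3.

3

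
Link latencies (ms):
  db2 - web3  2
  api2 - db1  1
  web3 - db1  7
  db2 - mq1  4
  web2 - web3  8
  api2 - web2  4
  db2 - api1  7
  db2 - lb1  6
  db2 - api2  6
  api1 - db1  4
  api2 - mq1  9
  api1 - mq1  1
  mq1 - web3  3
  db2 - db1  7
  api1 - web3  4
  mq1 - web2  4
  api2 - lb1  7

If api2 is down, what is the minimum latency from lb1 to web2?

Comparing a few candidate routes:
lb1→db2→web3→web2: 6 + 2 + 8 = 16
lb1→db2→web3→mq1→web2: 6 + 2 + 3 + 4 = 15
lb1→db2→mq1→web2: 6 + 4 + 4 = 14
Shortest: 14 ms.

14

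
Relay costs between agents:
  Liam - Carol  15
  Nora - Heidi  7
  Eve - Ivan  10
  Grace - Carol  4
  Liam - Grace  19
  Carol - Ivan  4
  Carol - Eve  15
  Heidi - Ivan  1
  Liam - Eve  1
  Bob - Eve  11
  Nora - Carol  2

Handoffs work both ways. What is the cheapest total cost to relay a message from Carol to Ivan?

4

A few of the Carol→Ivan routes:
Carol-Ivan: 4
Carol-Nora-Heidi-Ivan: 2 + 7 + 1 = 10
Carol-Eve-Ivan: 15 + 10 = 25
Shortest: 4.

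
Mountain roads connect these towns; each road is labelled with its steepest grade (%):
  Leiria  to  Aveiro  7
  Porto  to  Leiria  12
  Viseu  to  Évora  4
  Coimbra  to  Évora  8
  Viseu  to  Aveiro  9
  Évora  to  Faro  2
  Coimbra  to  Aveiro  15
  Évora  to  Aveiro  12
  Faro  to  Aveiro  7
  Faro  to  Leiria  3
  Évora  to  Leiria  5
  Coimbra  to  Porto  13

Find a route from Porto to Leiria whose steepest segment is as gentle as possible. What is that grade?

Some routes from Porto to Leiria:
Porto - Coimbra - Évora - Faro - Leiria: max(13, 8, 2, 3) = 13
Porto - Coimbra - Évora - Aveiro - Faro - Leiria: max(13, 8, 12, 7, 3) = 13
Porto - Leiria: max(12) = 12
Porto - Coimbra - Évora - Leiria: max(13, 8, 5) = 13
Porto - Coimbra - Évora - Aveiro - Leiria: max(13, 8, 12, 7) = 13
Porto - Coimbra - Évora - Faro - Aveiro - Leiria: max(13, 8, 2, 7, 7) = 13
Best route has worst link 12%.

12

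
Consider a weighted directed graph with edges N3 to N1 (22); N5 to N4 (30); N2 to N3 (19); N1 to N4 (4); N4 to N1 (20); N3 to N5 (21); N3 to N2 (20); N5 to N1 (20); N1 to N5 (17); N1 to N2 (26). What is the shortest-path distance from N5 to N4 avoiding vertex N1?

Routes from N5 to N4 avoiding N1:
N5-N4: 30
Best route has total 30.

30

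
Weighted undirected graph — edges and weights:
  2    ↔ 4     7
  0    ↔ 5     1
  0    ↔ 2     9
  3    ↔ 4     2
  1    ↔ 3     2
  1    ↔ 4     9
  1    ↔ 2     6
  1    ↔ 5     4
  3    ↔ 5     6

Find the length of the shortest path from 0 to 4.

A few of the 0→4 routes:
0→5→1→4: 1 + 4 + 9 = 14
0→5→1→3→4: 1 + 4 + 2 + 2 = 9
0→5→1→2→4: 1 + 4 + 6 + 7 = 18
0→5→3→4: 1 + 6 + 2 = 9
0→2→4: 9 + 7 = 16
Best route has total 9.

9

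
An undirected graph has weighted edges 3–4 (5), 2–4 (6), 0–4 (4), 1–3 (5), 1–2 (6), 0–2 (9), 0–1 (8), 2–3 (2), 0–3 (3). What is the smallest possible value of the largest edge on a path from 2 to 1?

Some routes from 2 to 1:
2→1: max(6) = 6
2→3→4→0→1: max(2, 5, 4, 8) = 8
2→4→3→1: max(6, 5, 5) = 6
2→3→1: max(2, 5) = 5
2→4→0→3→1: max(6, 4, 3, 5) = 6
The minimum achievable maximum is 5.

5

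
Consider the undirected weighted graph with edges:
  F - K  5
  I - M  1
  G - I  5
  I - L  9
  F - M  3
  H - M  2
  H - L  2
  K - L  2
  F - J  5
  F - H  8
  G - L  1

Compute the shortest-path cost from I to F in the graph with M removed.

13

Candidate routes:
I -> L -> K -> F: 9 + 2 + 5 = 16
I -> G -> L -> H -> F: 5 + 1 + 2 + 8 = 16
I -> L -> H -> F: 9 + 2 + 8 = 19
I -> G -> L -> K -> F: 5 + 1 + 2 + 5 = 13
The minimum is 13.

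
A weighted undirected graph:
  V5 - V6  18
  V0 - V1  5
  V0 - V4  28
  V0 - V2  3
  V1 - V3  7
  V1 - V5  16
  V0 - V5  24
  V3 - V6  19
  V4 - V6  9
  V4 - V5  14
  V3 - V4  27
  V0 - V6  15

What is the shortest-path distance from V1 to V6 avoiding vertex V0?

26

A few of the V1→V6 routes:
V1 → V3 → V4 → V5 → V6: 7 + 27 + 14 + 18 = 66
V1 → V3 → V4 → V6: 7 + 27 + 9 = 43
V1 → V3 → V6: 7 + 19 = 26
V1 → V5 → V4 → V6: 16 + 14 + 9 = 39
V1 → V5 → V6: 16 + 18 = 34
Best route has total 26.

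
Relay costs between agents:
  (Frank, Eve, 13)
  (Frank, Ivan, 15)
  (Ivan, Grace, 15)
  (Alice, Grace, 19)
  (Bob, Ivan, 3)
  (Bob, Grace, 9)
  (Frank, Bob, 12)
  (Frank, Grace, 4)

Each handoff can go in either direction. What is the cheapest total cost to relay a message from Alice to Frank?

23

Some routes from Alice to Frank:
Alice - Grace - Bob - Ivan - Frank: 19 + 9 + 3 + 15 = 46
Alice - Grace - Frank: 19 + 4 = 23
Alice - Grace - Bob - Frank: 19 + 9 + 12 = 40
The minimum is 23.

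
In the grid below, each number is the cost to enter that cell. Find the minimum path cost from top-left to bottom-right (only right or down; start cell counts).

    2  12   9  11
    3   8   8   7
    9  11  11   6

Take [0,0] -> [1,0] -> [1,1] -> [1,2] -> [1,3] -> [2,3] for a total of 2 + 3 + 8 + 8 + 7 + 6 = 34.
(Top row then right column would cost 47.)

34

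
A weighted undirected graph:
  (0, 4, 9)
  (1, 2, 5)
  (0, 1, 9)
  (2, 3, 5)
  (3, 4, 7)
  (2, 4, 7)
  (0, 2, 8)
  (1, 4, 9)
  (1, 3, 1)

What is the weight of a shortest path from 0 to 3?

10

A few of the 0→3 routes:
0→1→3: 9 + 1 = 10
0→2→3: 8 + 5 = 13
0→4→3: 9 + 7 = 16
0→4→1→3: 9 + 9 + 1 = 19
0→2→1→3: 8 + 5 + 1 = 14
Shortest: 10.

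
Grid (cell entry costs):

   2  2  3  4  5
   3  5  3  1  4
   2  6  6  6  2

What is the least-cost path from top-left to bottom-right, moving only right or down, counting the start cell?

Take r0c0 → r0c1 → r0c2 → r1c2 → r1c3 → r1c4 → r2c4 for a total of 2 + 2 + 3 + 3 + 1 + 4 + 2 = 17.
For comparison, the top-then-right route costs 22.

17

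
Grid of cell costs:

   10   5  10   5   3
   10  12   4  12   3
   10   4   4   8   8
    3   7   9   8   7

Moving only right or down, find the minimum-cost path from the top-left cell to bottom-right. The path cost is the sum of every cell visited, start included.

Take (0,0) -> (0,1) -> (0,2) -> (0,3) -> (0,4) -> (1,4) -> (2,4) -> (3,4) for a total of 10 + 5 + 10 + 5 + 3 + 3 + 8 + 7 = 51.

51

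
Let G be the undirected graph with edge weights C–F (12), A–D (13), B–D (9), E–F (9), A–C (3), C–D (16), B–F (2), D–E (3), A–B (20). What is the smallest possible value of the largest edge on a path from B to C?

12

Some routes from B to C:
B -> F -> E -> D -> A -> C: max(2, 9, 3, 13, 3) = 13
B -> D -> E -> F -> C: max(9, 3, 9, 12) = 12
B -> F -> C: max(2, 12) = 12
B -> D -> A -> C: max(9, 13, 3) = 13
Smallest bottleneck: 12.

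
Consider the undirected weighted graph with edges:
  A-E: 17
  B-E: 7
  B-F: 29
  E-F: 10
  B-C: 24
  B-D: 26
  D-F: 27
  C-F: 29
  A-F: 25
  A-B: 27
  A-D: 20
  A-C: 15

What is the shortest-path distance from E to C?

31

Comparing a few candidate routes:
E → A → C: 17 + 15 = 32
E → F → C: 10 + 29 = 39
E → B → C: 7 + 24 = 31
Shortest: 31.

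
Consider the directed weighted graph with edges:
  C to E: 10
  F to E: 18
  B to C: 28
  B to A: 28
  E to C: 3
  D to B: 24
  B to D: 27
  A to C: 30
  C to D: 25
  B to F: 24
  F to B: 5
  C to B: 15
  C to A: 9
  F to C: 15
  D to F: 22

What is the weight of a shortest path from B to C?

A few of the B→C routes:
B -> C: 28
B -> A -> C: 28 + 30 = 58
B -> F -> E -> C: 24 + 18 + 3 = 45
B -> F -> C: 24 + 15 = 39
The minimum is 28.

28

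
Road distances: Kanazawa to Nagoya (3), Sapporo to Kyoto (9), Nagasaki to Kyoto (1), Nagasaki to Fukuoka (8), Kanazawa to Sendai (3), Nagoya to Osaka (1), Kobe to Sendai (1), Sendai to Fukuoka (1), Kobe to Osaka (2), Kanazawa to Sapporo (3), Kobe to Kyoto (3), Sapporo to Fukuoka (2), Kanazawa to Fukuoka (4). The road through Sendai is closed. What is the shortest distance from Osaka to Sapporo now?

Routes from Osaka to Sapporo avoiding Sendai:
Osaka - Kobe - Kyoto - Nagasaki - Fukuoka - Kanazawa - Sapporo: 2 + 3 + 1 + 8 + 4 + 3 = 21
Osaka - Kobe - Kyoto - Sapporo: 2 + 3 + 9 = 14
Osaka - Nagoya - Kanazawa - Sapporo: 1 + 3 + 3 = 7
Osaka - Kobe - Kyoto - Nagasaki - Fukuoka - Sapporo: 2 + 3 + 1 + 8 + 2 = 16
Osaka - Nagoya - Kanazawa - Fukuoka - Nagasaki - Kyoto - Sapporo: 1 + 3 + 4 + 8 + 1 + 9 = 26
Osaka - Nagoya - Kanazawa - Fukuoka - Sapporo: 1 + 3 + 4 + 2 = 10
The minimum is 7.

7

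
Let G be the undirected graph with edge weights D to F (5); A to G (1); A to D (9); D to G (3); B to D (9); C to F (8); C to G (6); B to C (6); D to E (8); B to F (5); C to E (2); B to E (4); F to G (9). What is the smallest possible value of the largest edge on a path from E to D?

A few of the E→D routes:
E-C-B-F-D: max(2, 6, 5, 5) = 6
E-B-C-G-D: max(4, 6, 6, 3) = 6
E-C-G-D: max(2, 6, 3) = 6
E-B-F-D: max(4, 5, 5) = 5
E-C-F-D: max(2, 8, 5) = 8
The minimum achievable maximum is 5.

5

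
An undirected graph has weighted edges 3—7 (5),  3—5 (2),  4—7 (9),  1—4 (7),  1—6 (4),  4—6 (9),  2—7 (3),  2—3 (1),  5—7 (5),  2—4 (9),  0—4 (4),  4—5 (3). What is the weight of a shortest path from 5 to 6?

Some routes from 5 to 6:
5→3→2→4→1→6: 2 + 1 + 9 + 7 + 4 = 23
5→3→2→4→6: 2 + 1 + 9 + 9 = 21
5→4→1→6: 3 + 7 + 4 = 14
5→7→4→6: 5 + 9 + 9 = 23
5→4→6: 3 + 9 = 12
Shortest: 12.

12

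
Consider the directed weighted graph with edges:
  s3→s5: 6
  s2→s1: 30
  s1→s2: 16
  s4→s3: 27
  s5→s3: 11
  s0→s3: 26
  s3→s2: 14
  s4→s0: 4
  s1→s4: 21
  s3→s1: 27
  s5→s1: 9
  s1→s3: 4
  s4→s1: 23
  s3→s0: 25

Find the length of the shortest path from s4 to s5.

33

Paths from s4 to s5:
s4 - s1 - s3 - s5: 23 + 4 + 6 = 33
s4 - s3 - s5: 27 + 6 = 33
s4 - s0 - s3 - s5: 4 + 26 + 6 = 36
The minimum is 33.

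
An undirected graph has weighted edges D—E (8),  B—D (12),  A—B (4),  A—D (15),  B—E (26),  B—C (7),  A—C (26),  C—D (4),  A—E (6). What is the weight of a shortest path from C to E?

12

A few of the C→E routes:
C - D - A - E: 4 + 15 + 6 = 25
C - D - B - A - E: 4 + 12 + 4 + 6 = 26
C - D - E: 4 + 8 = 12
C - B - D - E: 7 + 12 + 8 = 27
C - B - A - E: 7 + 4 + 6 = 17
Shortest: 12.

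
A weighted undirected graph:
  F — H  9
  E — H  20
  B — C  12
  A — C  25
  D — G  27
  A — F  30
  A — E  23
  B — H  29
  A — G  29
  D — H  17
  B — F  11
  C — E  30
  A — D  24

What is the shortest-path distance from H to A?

39

A few of the H→A routes:
H → D → A: 17 + 24 = 41
H → E → A: 20 + 23 = 43
H → F → A: 9 + 30 = 39
Shortest: 39.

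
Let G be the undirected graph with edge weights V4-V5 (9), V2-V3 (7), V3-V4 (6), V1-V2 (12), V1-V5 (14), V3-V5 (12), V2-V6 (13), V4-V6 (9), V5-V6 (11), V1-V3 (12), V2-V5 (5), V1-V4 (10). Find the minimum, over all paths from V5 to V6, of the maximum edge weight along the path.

9

Comparing a few candidate routes:
V5-V2-V1-V4-V6: max(5, 12, 10, 9) = 12
V5-V4-V6: max(9, 9) = 9
V5-V2-V3-V4-V6: max(5, 7, 6, 9) = 9
V5-V6: max(11) = 11
The minimum achievable maximum is 9.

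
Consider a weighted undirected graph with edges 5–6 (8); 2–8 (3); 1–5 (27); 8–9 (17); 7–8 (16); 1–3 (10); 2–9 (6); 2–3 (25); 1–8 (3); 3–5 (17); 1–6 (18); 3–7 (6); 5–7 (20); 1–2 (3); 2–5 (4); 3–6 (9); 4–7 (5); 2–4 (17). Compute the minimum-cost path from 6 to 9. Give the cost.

Checking several routes:
6-3-1-2-9: 9 + 10 + 3 + 6 = 28
6-1-2-9: 18 + 3 + 6 = 27
6-5-2-9: 8 + 4 + 6 = 18
Shortest: 18.

18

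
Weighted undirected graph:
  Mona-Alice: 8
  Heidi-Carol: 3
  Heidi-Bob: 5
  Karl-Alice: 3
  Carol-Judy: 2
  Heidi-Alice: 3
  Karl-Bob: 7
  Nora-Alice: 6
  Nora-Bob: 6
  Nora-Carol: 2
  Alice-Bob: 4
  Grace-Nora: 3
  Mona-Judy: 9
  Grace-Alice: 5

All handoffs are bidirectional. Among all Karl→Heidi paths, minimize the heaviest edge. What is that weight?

Checking several routes:
Karl-Alice-Heidi: max(3, 3) = 3
Karl-Alice-Grace-Nora-Carol-Heidi: max(3, 5, 3, 2, 3) = 5
Karl-Alice-Bob-Heidi: max(3, 4, 5) = 5
Best route has worst link 3.

3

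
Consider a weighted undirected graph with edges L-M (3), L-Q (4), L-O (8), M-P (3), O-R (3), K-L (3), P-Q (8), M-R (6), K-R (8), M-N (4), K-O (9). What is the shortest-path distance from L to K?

3

Comparing a few candidate routes:
L-K: 3
L-M-R-K: 3 + 6 + 8 = 17
L-Q-P-M-R-K: 4 + 8 + 3 + 6 + 8 = 29
L-O-K: 8 + 9 = 17
L-O-R-K: 8 + 3 + 8 = 19
L-M-R-O-K: 3 + 6 + 3 + 9 = 21
The minimum is 3.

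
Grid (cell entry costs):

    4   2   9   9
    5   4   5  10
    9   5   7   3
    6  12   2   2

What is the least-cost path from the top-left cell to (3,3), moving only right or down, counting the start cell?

Path (0,0) -> (0,1) -> (1,1) -> (1,2) -> (2,2) -> (3,2) -> (3,3): 4 + 2 + 4 + 5 + 7 + 2 + 2 = 26.
(Top row then right column would cost 39.)

26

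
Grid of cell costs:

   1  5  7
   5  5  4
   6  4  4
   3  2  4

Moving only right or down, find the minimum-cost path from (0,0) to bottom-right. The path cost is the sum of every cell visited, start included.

Path r0c0 → r0c1 → r1c1 → r2c1 → r3c1 → r3c2: 1 + 5 + 5 + 4 + 2 + 4 = 21.
For comparison, the top-then-right route costs 25.

21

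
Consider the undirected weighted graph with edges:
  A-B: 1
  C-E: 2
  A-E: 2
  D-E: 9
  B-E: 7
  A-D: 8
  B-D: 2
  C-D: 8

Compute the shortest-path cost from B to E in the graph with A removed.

Routes from B to E avoiding A:
B -> D -> E: 2 + 9 = 11
B -> E: 7
B -> D -> C -> E: 2 + 8 + 2 = 12
Best route has total 7.

7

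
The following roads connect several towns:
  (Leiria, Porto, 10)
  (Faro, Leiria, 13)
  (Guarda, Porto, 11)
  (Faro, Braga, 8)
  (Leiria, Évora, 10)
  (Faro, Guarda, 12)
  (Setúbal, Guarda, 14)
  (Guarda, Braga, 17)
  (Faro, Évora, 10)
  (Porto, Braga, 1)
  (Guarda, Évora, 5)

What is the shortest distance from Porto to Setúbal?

Checking several routes:
Porto - Guarda - Setúbal: 11 + 14 = 25
Porto - Braga - Guarda - Setúbal: 1 + 17 + 14 = 32
Porto - Braga - Faro - Guarda - Setúbal: 1 + 8 + 12 + 14 = 35
Porto - Braga - Faro - Évora - Guarda - Setúbal: 1 + 8 + 10 + 5 + 14 = 38
The minimum is 25.

25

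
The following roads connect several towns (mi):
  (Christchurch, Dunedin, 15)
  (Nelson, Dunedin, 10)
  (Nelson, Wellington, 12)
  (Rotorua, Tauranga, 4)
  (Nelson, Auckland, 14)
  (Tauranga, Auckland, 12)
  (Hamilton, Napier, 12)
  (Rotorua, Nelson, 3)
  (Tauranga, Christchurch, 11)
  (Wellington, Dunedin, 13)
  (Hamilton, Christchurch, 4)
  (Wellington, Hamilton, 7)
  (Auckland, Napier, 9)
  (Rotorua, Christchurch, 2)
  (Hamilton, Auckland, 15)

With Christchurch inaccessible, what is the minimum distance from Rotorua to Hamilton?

22

A few of the Rotorua→Hamilton routes:
Rotorua → Nelson → Wellington → Hamilton: 3 + 12 + 7 = 22
Rotorua → Nelson → Auckland → Hamilton: 3 + 14 + 15 = 32
Rotorua → Tauranga → Auckland → Napier → Hamilton: 4 + 12 + 9 + 12 = 37
Rotorua → Tauranga → Auckland → Hamilton: 4 + 12 + 15 = 31
Rotorua → Nelson → Dunedin → Wellington → Hamilton: 3 + 10 + 13 + 7 = 33
Shortest: 22 mi.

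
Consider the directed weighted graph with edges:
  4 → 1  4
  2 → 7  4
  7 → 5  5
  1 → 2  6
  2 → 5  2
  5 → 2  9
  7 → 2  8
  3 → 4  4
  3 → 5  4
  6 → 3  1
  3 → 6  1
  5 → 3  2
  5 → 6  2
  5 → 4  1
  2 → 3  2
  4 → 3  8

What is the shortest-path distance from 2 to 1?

Some routes from 2 to 1:
2 → 3 → 5 → 4 → 1: 2 + 4 + 1 + 4 = 11
2 → 3 → 4 → 1: 2 + 4 + 4 = 10
2 → 5 → 4 → 1: 2 + 1 + 4 = 7
The minimum is 7.

7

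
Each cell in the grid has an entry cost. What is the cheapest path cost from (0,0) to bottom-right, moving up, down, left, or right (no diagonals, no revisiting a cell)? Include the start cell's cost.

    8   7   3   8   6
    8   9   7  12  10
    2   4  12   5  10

49

One optimal route is [0,0] [1,0] [2,0] [2,1] [2,2] [2,3] [2,4].
Its cost is 8 + 8 + 2 + 4 + 12 + 5 + 10 = 49.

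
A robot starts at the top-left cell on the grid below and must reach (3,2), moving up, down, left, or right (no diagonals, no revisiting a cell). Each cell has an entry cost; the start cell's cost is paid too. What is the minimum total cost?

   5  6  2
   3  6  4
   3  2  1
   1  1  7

20

One optimal route is [0,0] -> [1,0] -> [2,0] -> [3,0] -> [3,1] -> [3,2].
Its cost is 5 + 3 + 3 + 1 + 1 + 7 = 20.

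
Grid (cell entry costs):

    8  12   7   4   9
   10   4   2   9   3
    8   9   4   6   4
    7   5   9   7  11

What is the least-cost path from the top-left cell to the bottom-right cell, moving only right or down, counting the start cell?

Cheapest: [0,0] [1,0] [1,1] [1,2] [2,2] [2,3] [2,4] [3,4]
  8 + 10 + 4 + 2 + 4 + 6 + 4 + 11 = 49

49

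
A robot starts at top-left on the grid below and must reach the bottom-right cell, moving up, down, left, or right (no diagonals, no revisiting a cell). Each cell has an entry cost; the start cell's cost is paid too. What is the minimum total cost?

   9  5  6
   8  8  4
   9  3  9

One optimal route is [0,0] -> [0,1] -> [0,2] -> [1,2] -> [2,2].
Its cost is 9 + 5 + 6 + 4 + 9 = 33.

33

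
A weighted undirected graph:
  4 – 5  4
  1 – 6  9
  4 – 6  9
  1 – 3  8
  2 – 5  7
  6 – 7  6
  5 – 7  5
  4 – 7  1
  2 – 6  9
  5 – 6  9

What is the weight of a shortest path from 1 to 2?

18

Routes from 1 to 2:
1→6→7→5→2: 9 + 6 + 5 + 7 = 27
1→6→7→4→5→2: 9 + 6 + 1 + 4 + 7 = 27
1→6→4→5→2: 9 + 9 + 4 + 7 = 29
1→6→4→7→5→2: 9 + 9 + 1 + 5 + 7 = 31
1→6→5→2: 9 + 9 + 7 = 25
1→6→2: 9 + 9 = 18
Shortest: 18.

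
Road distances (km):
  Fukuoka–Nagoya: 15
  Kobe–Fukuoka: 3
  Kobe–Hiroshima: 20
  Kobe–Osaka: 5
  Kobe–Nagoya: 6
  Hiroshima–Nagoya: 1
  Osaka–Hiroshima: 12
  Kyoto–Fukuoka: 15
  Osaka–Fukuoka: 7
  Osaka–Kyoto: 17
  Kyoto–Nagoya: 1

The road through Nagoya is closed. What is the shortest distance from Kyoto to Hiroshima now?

29

A few of the Kyoto→Hiroshima routes:
Kyoto-Fukuoka-Osaka-Hiroshima: 15 + 7 + 12 = 34
Kyoto-Fukuoka-Kobe-Osaka-Hiroshima: 15 + 3 + 5 + 12 = 35
Kyoto-Osaka-Hiroshima: 17 + 12 = 29
Kyoto-Osaka-Kobe-Hiroshima: 17 + 5 + 20 = 42
Kyoto-Fukuoka-Kobe-Hiroshima: 15 + 3 + 20 = 38
The minimum is 29 km.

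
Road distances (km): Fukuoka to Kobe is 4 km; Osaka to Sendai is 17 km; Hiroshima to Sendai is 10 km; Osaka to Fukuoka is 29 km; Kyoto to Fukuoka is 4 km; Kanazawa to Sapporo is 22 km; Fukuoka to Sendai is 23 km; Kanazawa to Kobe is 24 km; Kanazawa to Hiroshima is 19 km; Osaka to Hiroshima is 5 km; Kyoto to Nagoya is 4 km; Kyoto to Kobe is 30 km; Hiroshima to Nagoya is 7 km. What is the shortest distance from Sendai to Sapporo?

Some routes from Sendai to Sapporo:
Sendai-Hiroshima-Kanazawa-Sapporo: 10 + 19 + 22 = 51
Sendai-Osaka-Hiroshima-Kanazawa-Sapporo: 17 + 5 + 19 + 22 = 63
Sendai-Fukuoka-Kobe-Kanazawa-Sapporo: 23 + 4 + 24 + 22 = 73
The minimum is 51 km.

51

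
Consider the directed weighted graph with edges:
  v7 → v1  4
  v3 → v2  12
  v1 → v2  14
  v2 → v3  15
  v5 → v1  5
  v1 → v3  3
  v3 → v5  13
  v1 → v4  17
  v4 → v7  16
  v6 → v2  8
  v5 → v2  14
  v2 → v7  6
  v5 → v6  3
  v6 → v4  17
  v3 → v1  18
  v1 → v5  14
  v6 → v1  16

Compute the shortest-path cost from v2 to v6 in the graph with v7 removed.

Routes from v2 to v6 avoiding v7:
v2 - v3 - v1 - v5 - v6: 15 + 18 + 14 + 3 = 50
v2 - v3 - v5 - v6: 15 + 13 + 3 = 31
Shortest: 31.

31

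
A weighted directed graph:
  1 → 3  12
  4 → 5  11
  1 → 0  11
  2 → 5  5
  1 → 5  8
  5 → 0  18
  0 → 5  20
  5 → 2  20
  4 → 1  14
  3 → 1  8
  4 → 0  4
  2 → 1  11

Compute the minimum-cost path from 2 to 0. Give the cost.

Routes from 2 to 0:
2→1→0: 11 + 11 = 22
2→1→5→0: 11 + 8 + 18 = 37
2→5→0: 5 + 18 = 23
The minimum is 22.

22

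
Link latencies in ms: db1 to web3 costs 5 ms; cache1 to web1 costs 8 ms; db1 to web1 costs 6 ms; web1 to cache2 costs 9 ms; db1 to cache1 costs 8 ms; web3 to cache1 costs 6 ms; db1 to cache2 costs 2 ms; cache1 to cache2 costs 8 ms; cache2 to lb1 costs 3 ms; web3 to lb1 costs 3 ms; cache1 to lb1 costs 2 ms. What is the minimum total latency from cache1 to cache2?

5

Checking several routes:
cache1 - cache2: 8
cache1 - lb1 - cache2: 2 + 3 = 5
cache1 - db1 - cache2: 8 + 2 = 10
cache1 - web3 - lb1 - cache2: 6 + 3 + 3 = 12
cache1 - lb1 - web3 - db1 - cache2: 2 + 3 + 5 + 2 = 12
Shortest: 5 ms.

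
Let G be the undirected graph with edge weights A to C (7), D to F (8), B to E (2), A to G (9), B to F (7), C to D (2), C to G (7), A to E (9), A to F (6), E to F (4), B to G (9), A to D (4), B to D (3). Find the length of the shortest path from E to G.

Checking several routes:
E - B - D - A - G: 2 + 3 + 4 + 9 = 18
E - B - G: 2 + 9 = 11
E - B - D - C - G: 2 + 3 + 2 + 7 = 14
Shortest: 11.

11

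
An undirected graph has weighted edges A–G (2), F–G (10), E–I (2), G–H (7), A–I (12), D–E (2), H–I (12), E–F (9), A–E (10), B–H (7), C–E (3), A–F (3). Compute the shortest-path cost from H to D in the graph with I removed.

Routes from H to D avoiding I:
H -> G -> F -> E -> D: 7 + 10 + 9 + 2 = 28
H -> G -> A -> F -> E -> D: 7 + 2 + 3 + 9 + 2 = 23
H -> G -> F -> A -> E -> D: 7 + 10 + 3 + 10 + 2 = 32
H -> G -> A -> E -> D: 7 + 2 + 10 + 2 = 21
Best route has total 21.

21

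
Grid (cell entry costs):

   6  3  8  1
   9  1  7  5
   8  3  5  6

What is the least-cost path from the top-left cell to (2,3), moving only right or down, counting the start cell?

Path r0c0→r0c1→r1c1→r2c1→r2c2→r2c3: 6 + 3 + 1 + 3 + 5 + 6 = 24.

24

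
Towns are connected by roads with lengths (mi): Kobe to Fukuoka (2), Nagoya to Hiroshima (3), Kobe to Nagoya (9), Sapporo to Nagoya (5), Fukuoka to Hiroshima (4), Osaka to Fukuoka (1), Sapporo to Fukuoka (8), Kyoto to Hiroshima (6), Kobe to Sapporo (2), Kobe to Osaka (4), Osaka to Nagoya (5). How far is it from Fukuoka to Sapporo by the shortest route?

4

Comparing a few candidate routes:
Fukuoka - Sapporo: 8
Fukuoka - Osaka - Nagoya - Sapporo: 1 + 5 + 5 = 11
Fukuoka - Osaka - Kobe - Sapporo: 1 + 4 + 2 = 7
Fukuoka - Kobe - Sapporo: 2 + 2 = 4
Fukuoka - Hiroshima - Nagoya - Sapporo: 4 + 3 + 5 = 12
Fukuoka - Kobe - Nagoya - Sapporo: 2 + 9 + 5 = 16
Shortest: 4 mi.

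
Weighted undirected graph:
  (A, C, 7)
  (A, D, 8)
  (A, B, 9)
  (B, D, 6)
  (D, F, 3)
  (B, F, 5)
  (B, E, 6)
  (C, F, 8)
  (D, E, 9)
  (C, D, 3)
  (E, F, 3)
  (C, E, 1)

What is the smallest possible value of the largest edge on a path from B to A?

A few of the B→A routes:
B -> F -> D -> C -> A: max(5, 3, 3, 7) = 7
B -> E -> C -> A: max(6, 1, 7) = 7
B -> F -> E -> C -> A: max(5, 3, 1, 7) = 7
B -> D -> F -> E -> C -> A: max(6, 3, 3, 1, 7) = 7
B -> E -> F -> D -> C -> A: max(6, 3, 3, 3, 7) = 7
The minimum achievable maximum is 7.

7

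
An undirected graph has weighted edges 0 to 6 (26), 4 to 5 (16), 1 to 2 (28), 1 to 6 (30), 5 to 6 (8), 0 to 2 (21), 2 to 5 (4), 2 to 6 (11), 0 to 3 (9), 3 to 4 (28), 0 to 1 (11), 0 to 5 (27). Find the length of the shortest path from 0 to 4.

A few of the 0→4 routes:
0 - 5 - 4: 27 + 16 = 43
0 - 2 - 5 - 4: 21 + 4 + 16 = 41
0 - 3 - 4: 9 + 28 = 37
Shortest: 37.

37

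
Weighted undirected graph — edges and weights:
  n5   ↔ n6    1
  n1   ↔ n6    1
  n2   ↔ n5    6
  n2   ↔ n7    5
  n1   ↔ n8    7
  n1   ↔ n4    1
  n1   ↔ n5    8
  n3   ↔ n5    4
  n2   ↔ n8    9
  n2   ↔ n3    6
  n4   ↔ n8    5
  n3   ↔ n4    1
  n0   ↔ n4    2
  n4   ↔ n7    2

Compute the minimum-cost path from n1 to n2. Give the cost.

Checking several routes:
n1→n6→n5→n3→n2: 1 + 1 + 4 + 6 = 12
n1→n4→n3→n5→n2: 1 + 1 + 4 + 6 = 12
n1→n4→n7→n2: 1 + 2 + 5 = 8
n1→n4→n3→n2: 1 + 1 + 6 = 8
n1→n6→n5→n2: 1 + 1 + 6 = 8
The minimum is 8.

8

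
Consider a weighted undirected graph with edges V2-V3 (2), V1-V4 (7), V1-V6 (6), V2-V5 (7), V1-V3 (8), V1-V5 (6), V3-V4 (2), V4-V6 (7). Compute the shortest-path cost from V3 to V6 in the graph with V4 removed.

Paths from V3 to V6 avoiding V4:
V3-V2-V5-V1-V6: 2 + 7 + 6 + 6 = 21
V3-V1-V6: 8 + 6 = 14
Shortest: 14.

14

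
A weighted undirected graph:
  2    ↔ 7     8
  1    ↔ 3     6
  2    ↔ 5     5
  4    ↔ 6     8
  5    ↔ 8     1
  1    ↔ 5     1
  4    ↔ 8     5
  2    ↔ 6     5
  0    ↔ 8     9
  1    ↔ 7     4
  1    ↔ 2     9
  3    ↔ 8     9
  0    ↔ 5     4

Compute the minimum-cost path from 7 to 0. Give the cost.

9

Checking several routes:
7 - 1 - 2 - 5 - 0: 4 + 9 + 5 + 4 = 22
7 - 1 - 5 - 8 - 0: 4 + 1 + 1 + 9 = 15
7 - 2 - 5 - 0: 8 + 5 + 4 = 17
7 - 2 - 1 - 5 - 0: 8 + 9 + 1 + 4 = 22
7 - 1 - 5 - 0: 4 + 1 + 4 = 9
Best route has total 9.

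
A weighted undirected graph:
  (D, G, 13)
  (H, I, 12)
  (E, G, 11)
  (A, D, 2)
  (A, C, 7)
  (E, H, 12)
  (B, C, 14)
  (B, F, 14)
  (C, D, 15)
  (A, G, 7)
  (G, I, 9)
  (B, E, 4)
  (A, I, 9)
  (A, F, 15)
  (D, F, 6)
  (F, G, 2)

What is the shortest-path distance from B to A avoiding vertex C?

A few of the B→A routes:
B - E - G - D - A: 4 + 11 + 13 + 2 = 30
B - F - D - A: 14 + 6 + 2 = 22
B - E - G - A: 4 + 11 + 7 = 22
B - F - A: 14 + 15 = 29
B - E - G - F - D - A: 4 + 11 + 2 + 6 + 2 = 25
B - F - G - A: 14 + 2 + 7 = 23
Shortest: 22.

22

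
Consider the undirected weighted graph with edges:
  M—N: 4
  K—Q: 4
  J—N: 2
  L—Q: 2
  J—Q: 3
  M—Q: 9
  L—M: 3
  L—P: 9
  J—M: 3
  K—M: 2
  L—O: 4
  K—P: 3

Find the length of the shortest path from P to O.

Comparing a few candidate routes:
P-K-M-L-O: 3 + 2 + 3 + 4 = 12
P-L-O: 9 + 4 = 13
P-K-Q-L-O: 3 + 4 + 2 + 4 = 13
Best route has total 12.

12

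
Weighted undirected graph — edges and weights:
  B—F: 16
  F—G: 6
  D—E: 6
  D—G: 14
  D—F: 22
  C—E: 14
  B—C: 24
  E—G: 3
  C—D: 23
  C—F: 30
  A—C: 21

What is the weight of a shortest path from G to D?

Comparing a few candidate routes:
G - F - C - D: 6 + 30 + 23 = 59
G - F - C - E - D: 6 + 30 + 14 + 6 = 56
G - E - D: 3 + 6 = 9
G - F - D: 6 + 22 = 28
G - E - C - D: 3 + 14 + 23 = 40
G - D: 14
Shortest: 9.

9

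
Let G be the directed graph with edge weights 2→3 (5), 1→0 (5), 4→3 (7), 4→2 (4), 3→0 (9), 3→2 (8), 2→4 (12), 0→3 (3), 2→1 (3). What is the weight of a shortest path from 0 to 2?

Paths from 0 to 2:
0 -> 3 -> 2: 3 + 8 = 11
The minimum is 11.

11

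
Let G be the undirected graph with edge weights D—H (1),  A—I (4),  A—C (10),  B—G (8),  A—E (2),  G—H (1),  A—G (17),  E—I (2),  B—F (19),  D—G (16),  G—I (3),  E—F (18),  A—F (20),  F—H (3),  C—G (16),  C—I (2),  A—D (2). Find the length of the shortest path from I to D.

5

Checking several routes:
I → G → D: 3 + 16 = 19
I → G → H → D: 3 + 1 + 1 = 5
I → E → A → D: 2 + 2 + 2 = 6
I → C → A → D: 2 + 10 + 2 = 14
I → A → D: 4 + 2 = 6
Best route has total 5.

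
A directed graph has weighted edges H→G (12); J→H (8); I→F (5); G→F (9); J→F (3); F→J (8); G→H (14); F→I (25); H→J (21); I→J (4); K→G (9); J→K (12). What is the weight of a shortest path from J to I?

28

Routes from J to I:
J → F → I: 3 + 25 = 28
J → H → G → F → I: 8 + 12 + 9 + 25 = 54
J → K → G → F → I: 12 + 9 + 9 + 25 = 55
Best route has total 28.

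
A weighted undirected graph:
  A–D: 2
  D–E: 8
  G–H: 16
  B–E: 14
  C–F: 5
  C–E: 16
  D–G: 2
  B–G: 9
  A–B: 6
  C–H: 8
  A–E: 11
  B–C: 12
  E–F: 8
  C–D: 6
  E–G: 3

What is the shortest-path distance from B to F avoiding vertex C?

20

Comparing a few candidate routes:
B-A-D-E-F: 6 + 2 + 8 + 8 = 24
B-E-F: 14 + 8 = 22
B-A-D-G-E-F: 6 + 2 + 2 + 3 + 8 = 21
B-G-D-E-F: 9 + 2 + 8 + 8 = 27
B-G-E-F: 9 + 3 + 8 = 20
B-A-E-F: 6 + 11 + 8 = 25
Best route has total 20.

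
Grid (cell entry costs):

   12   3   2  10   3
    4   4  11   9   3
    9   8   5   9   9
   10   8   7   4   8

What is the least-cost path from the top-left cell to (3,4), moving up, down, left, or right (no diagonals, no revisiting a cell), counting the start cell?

50

One optimal route is (0,0)→(0,1)→(0,2)→(0,3)→(0,4)→(1,4)→(2,4)→(3,4).
Its cost is 12 + 3 + 2 + 10 + 3 + 3 + 9 + 8 = 50.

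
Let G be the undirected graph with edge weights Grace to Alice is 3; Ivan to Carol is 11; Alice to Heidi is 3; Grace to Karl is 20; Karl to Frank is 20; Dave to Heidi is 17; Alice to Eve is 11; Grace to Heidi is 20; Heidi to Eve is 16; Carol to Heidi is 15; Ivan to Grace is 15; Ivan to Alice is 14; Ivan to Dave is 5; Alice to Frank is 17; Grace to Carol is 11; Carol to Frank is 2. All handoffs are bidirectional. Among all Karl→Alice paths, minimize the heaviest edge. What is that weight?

20

A few of the Karl→Alice routes:
Karl -> Frank -> Carol -> Ivan -> Grace -> Heidi -> Alice: max(20, 2, 11, 15, 20, 3) = 20
Karl -> Frank -> Carol -> Ivan -> Grace -> Alice: max(20, 2, 11, 15, 3) = 20
Karl -> Frank -> Carol -> Ivan -> Grace -> Heidi -> Eve -> Alice: max(20, 2, 11, 15, 20, 16, 11) = 20
The minimum achievable maximum is 20.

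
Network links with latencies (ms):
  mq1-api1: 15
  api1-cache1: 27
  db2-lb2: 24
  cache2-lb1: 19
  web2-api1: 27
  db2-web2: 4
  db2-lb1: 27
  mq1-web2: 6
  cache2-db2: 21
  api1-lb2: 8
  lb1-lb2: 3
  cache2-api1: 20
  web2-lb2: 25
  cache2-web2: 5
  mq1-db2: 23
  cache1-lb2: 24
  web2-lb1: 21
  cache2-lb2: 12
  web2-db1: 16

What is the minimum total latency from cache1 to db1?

57

Comparing a few candidate routes:
cache1 - api1 - mq1 - web2 - db1: 27 + 15 + 6 + 16 = 64
cache1 - lb2 - cache2 - web2 - db1: 24 + 12 + 5 + 16 = 57
cache1 - lb2 - web2 - db1: 24 + 25 + 16 = 65
cache1 - lb2 - lb1 - web2 - db1: 24 + 3 + 21 + 16 = 64
cache1 - lb2 - lb1 - cache2 - web2 - db1: 24 + 3 + 19 + 5 + 16 = 67
Shortest: 57 ms.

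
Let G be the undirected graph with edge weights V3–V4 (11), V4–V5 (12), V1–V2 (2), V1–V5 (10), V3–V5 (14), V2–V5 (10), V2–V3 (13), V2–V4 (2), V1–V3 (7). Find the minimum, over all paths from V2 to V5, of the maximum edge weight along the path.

Some routes from V2 to V5:
V2 - V1 - V5: max(2, 10) = 10
V2 - V4 - V3 - V1 - V5: max(2, 11, 7, 10) = 11
V2 - V5: max(10) = 10
V2 - V1 - V3 - V4 - V5: max(2, 7, 11, 12) = 12
Smallest bottleneck: 10.

10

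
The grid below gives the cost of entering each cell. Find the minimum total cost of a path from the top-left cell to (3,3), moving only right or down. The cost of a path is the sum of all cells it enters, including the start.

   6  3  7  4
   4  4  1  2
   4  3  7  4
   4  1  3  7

One optimal route is [0,0] -> [0,1] -> [1,1] -> [1,2] -> [1,3] -> [2,3] -> [3,3].
Its cost is 6 + 3 + 4 + 1 + 2 + 4 + 7 = 27.
(Top row then right column would cost 33.)

27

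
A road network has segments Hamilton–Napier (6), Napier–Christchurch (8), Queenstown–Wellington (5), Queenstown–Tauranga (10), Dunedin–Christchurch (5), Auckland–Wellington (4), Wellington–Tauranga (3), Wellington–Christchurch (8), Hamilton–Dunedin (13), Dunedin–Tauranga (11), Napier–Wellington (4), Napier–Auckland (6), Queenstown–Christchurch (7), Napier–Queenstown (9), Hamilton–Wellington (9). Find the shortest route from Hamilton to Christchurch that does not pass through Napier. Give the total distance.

17

A few of the Hamilton→Christchurch routes:
Hamilton → Wellington → Tauranga → Dunedin → Christchurch: 9 + 3 + 11 + 5 = 28
Hamilton → Wellington → Queenstown → Christchurch: 9 + 5 + 7 = 21
Hamilton → Dunedin → Christchurch: 13 + 5 = 18
Hamilton → Wellington → Christchurch: 9 + 8 = 17
The minimum is 17 km.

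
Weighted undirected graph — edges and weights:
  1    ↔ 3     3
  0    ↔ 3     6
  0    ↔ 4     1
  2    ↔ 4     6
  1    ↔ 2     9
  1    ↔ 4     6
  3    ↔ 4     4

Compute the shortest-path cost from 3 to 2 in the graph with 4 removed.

12

Routes from 3 to 2 avoiding 4:
3 -> 1 -> 2: 3 + 9 = 12
Best route has total 12.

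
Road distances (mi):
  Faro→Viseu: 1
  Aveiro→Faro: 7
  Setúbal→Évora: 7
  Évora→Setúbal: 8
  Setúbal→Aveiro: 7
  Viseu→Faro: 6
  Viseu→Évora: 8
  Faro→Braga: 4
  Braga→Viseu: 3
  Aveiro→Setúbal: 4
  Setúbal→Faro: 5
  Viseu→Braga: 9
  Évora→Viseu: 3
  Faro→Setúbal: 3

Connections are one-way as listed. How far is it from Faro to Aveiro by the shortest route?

Candidate routes:
Faro -> Braga -> Viseu -> Évora -> Setúbal -> Aveiro: 4 + 3 + 8 + 8 + 7 = 30
Faro -> Viseu -> Évora -> Setúbal -> Aveiro: 1 + 8 + 8 + 7 = 24
Faro -> Setúbal -> Aveiro: 3 + 7 = 10
The minimum is 10 mi.

10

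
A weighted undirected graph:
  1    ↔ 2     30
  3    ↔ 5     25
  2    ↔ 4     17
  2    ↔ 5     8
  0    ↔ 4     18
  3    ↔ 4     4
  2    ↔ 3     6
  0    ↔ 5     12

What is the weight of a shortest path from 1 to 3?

36

Routes from 1 to 3:
1 -> 2 -> 5 -> 0 -> 4 -> 3: 30 + 8 + 12 + 18 + 4 = 72
1 -> 2 -> 3: 30 + 6 = 36
1 -> 2 -> 4 -> 0 -> 5 -> 3: 30 + 17 + 18 + 12 + 25 = 102
1 -> 2 -> 5 -> 3: 30 + 8 + 25 = 63
1 -> 2 -> 4 -> 3: 30 + 17 + 4 = 51
Best route has total 36.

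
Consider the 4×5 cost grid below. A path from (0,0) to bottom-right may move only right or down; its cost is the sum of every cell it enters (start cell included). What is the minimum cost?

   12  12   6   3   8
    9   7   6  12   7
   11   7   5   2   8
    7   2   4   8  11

60

Best path: r0c0 -> r1c0 -> r1c1 -> r1c2 -> r2c2 -> r2c3 -> r2c4 -> r3c4
Cost: 12 + 9 + 7 + 6 + 5 + 2 + 8 + 11 = 60
(Top row then right column would cost 67.)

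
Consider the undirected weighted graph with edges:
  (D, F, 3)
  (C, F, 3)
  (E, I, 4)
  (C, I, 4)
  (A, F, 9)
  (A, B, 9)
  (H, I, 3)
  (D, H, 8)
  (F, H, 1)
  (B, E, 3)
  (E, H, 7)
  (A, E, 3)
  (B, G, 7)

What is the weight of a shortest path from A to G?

Some routes from A to G:
A - F - H - I - E - B - G: 9 + 1 + 3 + 4 + 3 + 7 = 27
A - E - B - G: 3 + 3 + 7 = 13
A - B - G: 9 + 7 = 16
Best route has total 13.

13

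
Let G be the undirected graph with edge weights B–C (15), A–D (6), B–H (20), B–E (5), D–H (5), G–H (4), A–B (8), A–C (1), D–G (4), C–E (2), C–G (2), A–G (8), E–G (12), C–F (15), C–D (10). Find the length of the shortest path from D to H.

5

Some routes from D to H:
D - A - C - G - H: 6 + 1 + 2 + 4 = 13
D - H: 5
D - G - H: 4 + 4 = 8
Shortest: 5.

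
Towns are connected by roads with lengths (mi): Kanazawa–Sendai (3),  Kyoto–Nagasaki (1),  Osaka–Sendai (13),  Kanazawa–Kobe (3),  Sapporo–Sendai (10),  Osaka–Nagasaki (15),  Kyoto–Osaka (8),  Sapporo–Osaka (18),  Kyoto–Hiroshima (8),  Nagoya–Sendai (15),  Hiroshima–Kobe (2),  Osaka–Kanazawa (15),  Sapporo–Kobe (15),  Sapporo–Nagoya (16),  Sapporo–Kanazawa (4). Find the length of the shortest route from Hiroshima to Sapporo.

9

A few of the Hiroshima→Sapporo routes:
Hiroshima - Kyoto - Osaka - Kanazawa - Sapporo: 8 + 8 + 15 + 4 = 35
Hiroshima - Kobe - Kanazawa - Sapporo: 2 + 3 + 4 = 9
Hiroshima - Kobe - Kanazawa - Sendai - Sapporo: 2 + 3 + 3 + 10 = 18
Hiroshima - Kobe - Sapporo: 2 + 15 = 17
Hiroshima - Kyoto - Osaka - Sapporo: 8 + 8 + 18 = 34
The minimum is 9 mi.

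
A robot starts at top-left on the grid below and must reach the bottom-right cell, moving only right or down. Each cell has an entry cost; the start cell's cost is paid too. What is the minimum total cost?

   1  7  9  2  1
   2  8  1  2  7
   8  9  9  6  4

24

One optimal route is [0,0] → [1,0] → [1,1] → [1,2] → [1,3] → [2,3] → [2,4].
Its cost is 1 + 2 + 8 + 1 + 2 + 6 + 4 = 24.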